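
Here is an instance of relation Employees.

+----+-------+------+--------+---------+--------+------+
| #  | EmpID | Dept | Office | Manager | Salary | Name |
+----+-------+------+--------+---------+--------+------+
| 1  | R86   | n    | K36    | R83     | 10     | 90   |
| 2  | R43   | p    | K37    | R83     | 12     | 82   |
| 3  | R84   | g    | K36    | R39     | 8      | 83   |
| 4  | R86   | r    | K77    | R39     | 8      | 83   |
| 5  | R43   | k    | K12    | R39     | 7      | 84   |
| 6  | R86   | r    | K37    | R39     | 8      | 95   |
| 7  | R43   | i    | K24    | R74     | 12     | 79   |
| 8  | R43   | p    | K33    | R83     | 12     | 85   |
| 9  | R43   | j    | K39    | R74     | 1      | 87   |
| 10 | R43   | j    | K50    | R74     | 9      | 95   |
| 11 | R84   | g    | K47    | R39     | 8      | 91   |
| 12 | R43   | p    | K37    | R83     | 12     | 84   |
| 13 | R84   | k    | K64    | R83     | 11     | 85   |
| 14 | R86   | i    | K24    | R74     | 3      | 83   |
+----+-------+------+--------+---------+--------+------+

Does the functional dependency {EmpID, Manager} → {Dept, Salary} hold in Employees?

(EmpID=R86, Manager=R83): row 1 → {Dept,Salary} = (n, 10) ✓
(EmpID=R43, Manager=R83): rows 2, 8, 12 → {Dept,Salary} = (p, 12), (p, 12), (p, 12) ✓
(EmpID=R84, Manager=R39): rows 3, 11 → {Dept,Salary} = (g, 8), (g, 8) ✓
(EmpID=R86, Manager=R39): rows 4, 6 → {Dept,Salary} = (r, 8), (r, 8) ✓
(EmpID=R43, Manager=R39): row 5 → {Dept,Salary} = (k, 7) ✓
(EmpID=R43, Manager=R74): rows 7, 9, 10 → {Dept,Salary} takes values {(i, 12), (j, 1), (j, 9)} — violation
(EmpID=R84, Manager=R83): row 13 → {Dept,Salary} = (k, 11) ✓
(EmpID=R86, Manager=R74): row 14 → {Dept,Salary} = (i, 3) ✓
Two rows agree on {EmpID, Manager} but differ on {Dept, Salary}, so {EmpID, Manager} → {Dept, Salary} does not hold.

No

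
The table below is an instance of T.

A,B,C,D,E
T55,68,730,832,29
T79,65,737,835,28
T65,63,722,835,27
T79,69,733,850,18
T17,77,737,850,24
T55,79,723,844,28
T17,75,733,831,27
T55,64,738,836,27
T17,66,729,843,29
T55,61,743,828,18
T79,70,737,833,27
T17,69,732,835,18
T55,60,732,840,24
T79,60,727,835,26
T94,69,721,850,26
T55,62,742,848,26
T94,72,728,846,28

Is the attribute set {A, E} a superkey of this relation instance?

All 17 rows have distinct {A, E} values, so {A, E} → (all attributes) holds and {A, E} is a superkey.

Yes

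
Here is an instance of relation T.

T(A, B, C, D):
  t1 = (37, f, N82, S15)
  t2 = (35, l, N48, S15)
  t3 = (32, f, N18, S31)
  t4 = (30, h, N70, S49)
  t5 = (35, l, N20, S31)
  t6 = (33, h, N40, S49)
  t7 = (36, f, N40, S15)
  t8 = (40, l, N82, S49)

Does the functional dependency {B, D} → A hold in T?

No

(B=f, D=S15): rows 1, 7 → A takes values {37, 36} — violation
(B=l, D=S15): row 2 → A = 35 ✓
(B=f, D=S31): row 3 → A = 32 ✓
(B=h, D=S49): rows 4, 6 → A takes values {30, 33} — violation
(B=l, D=S31): row 5 → A = 35 ✓
(B=l, D=S49): row 8 → A = 40 ✓
Two rows agree on {B, D} but differ on A, so {B, D} → A does not hold.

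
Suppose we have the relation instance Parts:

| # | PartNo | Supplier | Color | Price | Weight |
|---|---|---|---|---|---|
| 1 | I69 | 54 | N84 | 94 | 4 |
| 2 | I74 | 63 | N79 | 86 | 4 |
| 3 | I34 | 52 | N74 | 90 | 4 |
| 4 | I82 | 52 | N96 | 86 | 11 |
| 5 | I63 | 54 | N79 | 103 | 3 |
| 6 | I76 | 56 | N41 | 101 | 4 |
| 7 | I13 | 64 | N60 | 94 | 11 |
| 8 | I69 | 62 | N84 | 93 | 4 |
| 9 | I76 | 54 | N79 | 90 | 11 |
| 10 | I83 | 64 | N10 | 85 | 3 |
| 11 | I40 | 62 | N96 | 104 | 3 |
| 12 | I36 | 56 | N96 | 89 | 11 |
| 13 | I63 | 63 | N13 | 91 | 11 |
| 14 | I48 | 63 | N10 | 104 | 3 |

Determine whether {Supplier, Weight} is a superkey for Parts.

All 14 rows have distinct {Supplier, Weight} values, so {Supplier, Weight} → (all attributes) holds and {Supplier, Weight} is a superkey.

Yes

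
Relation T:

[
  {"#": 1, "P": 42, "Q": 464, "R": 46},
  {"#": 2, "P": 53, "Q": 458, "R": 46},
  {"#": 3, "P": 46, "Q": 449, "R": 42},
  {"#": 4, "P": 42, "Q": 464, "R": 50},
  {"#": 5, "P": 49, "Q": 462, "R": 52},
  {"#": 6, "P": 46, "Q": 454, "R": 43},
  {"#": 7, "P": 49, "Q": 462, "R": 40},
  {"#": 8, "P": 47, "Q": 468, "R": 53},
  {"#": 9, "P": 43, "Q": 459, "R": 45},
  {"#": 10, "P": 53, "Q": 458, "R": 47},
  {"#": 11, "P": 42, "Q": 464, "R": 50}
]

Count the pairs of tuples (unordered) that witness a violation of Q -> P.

0

Q=464: all 3 rows agree on P — 0 pairs.
Q=458: all 2 rows agree on P — 0 pairs.
Q=462: all 2 rows agree on P — 0 pairs.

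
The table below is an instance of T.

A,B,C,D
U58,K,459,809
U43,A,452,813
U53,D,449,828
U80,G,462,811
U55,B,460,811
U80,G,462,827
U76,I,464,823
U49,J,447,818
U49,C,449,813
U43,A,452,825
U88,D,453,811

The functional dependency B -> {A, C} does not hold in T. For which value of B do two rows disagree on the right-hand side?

D

B=K: 1 row → {A,C} = (U58, 459) ✓
B=A: 2 rows → {A,C} = (U43, 452), (U43, 452) ✓
B=D: 2 rows → {A,C} takes values {(U53, 449), (U88, 453)} — violation
B=G: 2 rows → {A,C} = (U80, 462), (U80, 462) ✓
B=B: 1 row → {A,C} = (U55, 460) ✓
B=I: 1 row → {A,C} = (U76, 464) ✓
B=J: 1 row → {A,C} = (U49, 447) ✓
B=C: 1 row → {A,C} = (U49, 449) ✓
The only B value with inconsistent RHS is B=D.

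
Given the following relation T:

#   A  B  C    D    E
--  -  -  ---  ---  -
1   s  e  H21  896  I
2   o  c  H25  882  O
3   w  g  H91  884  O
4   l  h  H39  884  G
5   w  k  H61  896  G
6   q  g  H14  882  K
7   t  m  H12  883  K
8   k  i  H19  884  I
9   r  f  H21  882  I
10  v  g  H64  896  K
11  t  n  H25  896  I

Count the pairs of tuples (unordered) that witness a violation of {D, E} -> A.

(D=896, E=I): violating pairs (1,11) — 1 pair.

1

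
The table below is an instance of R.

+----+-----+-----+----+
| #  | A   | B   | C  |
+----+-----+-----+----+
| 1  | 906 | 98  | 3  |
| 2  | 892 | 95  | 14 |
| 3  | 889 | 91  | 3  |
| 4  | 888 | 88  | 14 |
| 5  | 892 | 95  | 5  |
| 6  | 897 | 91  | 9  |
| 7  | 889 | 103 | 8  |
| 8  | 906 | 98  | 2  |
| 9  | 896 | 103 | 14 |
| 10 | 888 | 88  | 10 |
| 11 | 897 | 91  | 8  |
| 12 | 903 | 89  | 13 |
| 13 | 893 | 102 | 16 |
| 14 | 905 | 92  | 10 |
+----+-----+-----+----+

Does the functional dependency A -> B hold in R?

A=906: rows 1, 8 → B = 98, 98 ✓
A=892: rows 2, 5 → B = 95, 95 ✓
A=889: rows 3, 7 → B takes values {91, 103} — violation
A=888: rows 4, 10 → B = 88, 88 ✓
A=897: rows 6, 11 → B = 91, 91 ✓
A=896: row 9 → B = 103 ✓
A=903: row 12 → B = 89 ✓
A=893: row 13 → B = 102 ✓
A=905: row 14 → B = 92 ✓
Two rows agree on A but differ on B, so A -> B does not hold.

No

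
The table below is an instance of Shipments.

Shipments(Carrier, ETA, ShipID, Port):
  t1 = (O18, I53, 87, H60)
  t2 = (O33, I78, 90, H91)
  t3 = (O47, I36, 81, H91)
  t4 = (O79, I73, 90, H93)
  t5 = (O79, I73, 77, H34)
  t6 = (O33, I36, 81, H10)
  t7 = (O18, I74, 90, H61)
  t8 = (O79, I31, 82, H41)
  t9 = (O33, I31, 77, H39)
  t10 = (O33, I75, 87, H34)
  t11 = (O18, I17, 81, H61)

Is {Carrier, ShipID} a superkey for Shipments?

All 11 rows have distinct {Carrier, ShipID} values, so {Carrier, ShipID} → (all attributes) holds and {Carrier, ShipID} is a superkey.

Yes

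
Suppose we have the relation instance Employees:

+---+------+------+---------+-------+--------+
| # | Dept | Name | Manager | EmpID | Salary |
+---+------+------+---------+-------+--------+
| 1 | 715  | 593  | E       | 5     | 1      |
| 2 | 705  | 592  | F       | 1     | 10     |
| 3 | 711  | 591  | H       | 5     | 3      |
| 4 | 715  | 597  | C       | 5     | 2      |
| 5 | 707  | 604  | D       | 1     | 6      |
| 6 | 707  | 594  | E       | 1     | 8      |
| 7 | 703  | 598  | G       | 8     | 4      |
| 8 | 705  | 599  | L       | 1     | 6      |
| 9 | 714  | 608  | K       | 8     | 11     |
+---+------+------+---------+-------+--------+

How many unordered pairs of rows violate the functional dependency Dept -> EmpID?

Dept=715: all 2 rows agree on EmpID — 0 pairs.
Dept=705: all 2 rows agree on EmpID — 0 pairs.
Dept=707: all 2 rows agree on EmpID — 0 pairs.

0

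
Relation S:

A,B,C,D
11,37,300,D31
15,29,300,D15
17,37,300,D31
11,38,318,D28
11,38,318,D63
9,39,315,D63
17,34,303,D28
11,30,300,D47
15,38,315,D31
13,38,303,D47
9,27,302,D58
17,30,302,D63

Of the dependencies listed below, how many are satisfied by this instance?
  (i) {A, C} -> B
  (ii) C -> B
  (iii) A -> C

0

(i) {A, C} -> B: (A=11, C=300): 2 rows → B takes values {37, 30} — violation — fails.
(ii) C -> B: C=300: 4 rows → B takes values {37, 29, 30} — violation; C=315: 2 rows → B takes values {39, 38} — violation; C=303: 2 rows → B takes values {34, 38} — violation; C=302: 2 rows → B takes values {27, 30} — violation — fails.
(iii) A -> C: A=11: 4 rows → C takes values {300, 318} — violation; A=15: 2 rows → C takes values {300, 315} — violation; A=17: 3 rows → C takes values {300, 303, 302} — violation; A=9: 2 rows → C takes values {315, 302} — violation — fails.
None of the 3 dependencies hold.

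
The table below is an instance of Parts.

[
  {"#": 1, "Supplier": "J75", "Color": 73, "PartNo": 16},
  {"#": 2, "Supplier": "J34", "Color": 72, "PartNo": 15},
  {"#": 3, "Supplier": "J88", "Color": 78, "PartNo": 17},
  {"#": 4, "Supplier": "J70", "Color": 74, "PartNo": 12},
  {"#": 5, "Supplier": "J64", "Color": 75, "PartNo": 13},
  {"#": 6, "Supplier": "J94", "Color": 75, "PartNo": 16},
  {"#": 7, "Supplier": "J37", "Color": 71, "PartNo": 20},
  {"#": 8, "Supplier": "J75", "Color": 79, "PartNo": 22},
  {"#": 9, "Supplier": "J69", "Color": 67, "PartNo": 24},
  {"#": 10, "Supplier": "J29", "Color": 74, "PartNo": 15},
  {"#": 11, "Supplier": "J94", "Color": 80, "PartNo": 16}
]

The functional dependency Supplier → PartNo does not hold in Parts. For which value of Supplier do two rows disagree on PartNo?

J75

Supplier=J75: rows 1, 8 → PartNo takes values {16, 22} — violation
Supplier=J34: row 2 → PartNo = 15 ✓
Supplier=J88: row 3 → PartNo = 17 ✓
Supplier=J70: row 4 → PartNo = 12 ✓
Supplier=J64: row 5 → PartNo = 13 ✓
Supplier=J94: rows 6, 11 → PartNo = 16, 16 ✓
Supplier=J37: row 7 → PartNo = 20 ✓
Supplier=J69: row 9 → PartNo = 24 ✓
Supplier=J29: row 10 → PartNo = 15 ✓
The only Supplier value with inconsistent PartNo is Supplier=J75.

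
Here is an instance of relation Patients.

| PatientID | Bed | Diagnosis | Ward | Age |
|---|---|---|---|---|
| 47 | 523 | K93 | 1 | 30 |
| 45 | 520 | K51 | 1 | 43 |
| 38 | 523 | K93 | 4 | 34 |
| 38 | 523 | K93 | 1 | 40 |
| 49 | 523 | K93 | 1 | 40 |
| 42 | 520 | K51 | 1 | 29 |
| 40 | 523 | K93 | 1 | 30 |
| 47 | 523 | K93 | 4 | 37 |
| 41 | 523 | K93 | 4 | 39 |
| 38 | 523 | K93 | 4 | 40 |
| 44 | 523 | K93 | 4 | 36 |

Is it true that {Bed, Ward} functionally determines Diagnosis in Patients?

Yes

(Bed=523, Ward=1): 4 rows → Diagnosis = K93, K93, K93, K93 ✓
(Bed=520, Ward=1): 2 rows → Diagnosis = K51, K51 ✓
(Bed=523, Ward=4): 5 rows → Diagnosis = K93, K93, K93, K93, K93 ✓
Every {Bed, Ward} value is associated with a single Diagnosis value, so {Bed, Ward} -> Diagnosis holds.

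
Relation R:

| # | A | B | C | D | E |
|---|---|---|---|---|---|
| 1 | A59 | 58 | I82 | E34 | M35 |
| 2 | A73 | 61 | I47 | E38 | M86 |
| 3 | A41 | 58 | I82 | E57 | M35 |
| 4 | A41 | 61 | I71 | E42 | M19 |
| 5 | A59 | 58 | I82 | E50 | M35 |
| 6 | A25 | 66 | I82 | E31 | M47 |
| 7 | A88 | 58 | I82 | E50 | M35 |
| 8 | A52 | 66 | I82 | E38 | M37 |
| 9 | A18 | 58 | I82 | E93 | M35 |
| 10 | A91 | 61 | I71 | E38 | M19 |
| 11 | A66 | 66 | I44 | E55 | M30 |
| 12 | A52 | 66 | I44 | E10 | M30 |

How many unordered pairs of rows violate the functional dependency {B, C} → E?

1

(B=58, C=I82): all 5 rows agree on E — 0 pairs.
(B=61, C=I71): all 2 rows agree on E — 0 pairs.
(B=66, C=I82): violating pairs (6,8) — 1 pair.
(B=66, C=I44): all 2 rows agree on E — 0 pairs.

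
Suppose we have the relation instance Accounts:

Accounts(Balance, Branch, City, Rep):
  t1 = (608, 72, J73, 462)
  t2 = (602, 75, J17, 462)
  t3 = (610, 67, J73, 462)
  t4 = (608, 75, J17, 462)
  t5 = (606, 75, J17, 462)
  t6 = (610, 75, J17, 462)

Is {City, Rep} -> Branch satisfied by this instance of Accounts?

(City=J73, Rep=462): rows 1, 3 → Branch takes values {72, 67} — violation
(City=J17, Rep=462): rows 2, 4, 5, 6 → Branch = 75, 75, 75, 75 ✓
Two rows agree on {City, Rep} but differ on Branch, so {City, Rep} -> Branch does not hold.

No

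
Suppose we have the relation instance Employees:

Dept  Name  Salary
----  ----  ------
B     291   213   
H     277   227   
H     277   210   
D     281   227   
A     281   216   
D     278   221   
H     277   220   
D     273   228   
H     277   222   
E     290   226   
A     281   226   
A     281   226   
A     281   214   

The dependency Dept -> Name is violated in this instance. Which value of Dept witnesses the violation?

D

Dept=B: 1 row → Name = 291 ✓
Dept=H: 4 rows → Name = 277, 277, 277, 277 ✓
Dept=D: 3 rows → Name takes values {281, 278, 273} — violation
Dept=A: 4 rows → Name = 281, 281, 281, 281 ✓
Dept=E: 1 row → Name = 290 ✓
The only Dept value with inconsistent Name is Dept=D.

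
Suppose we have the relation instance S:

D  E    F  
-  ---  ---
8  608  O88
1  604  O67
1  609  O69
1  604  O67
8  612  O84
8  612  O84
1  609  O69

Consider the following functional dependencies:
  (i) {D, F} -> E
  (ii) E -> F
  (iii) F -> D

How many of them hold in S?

(i) {D, F} -> E: every LHS value maps to a single RHS value — holds.
(ii) E -> F: every LHS value maps to a single RHS value — holds.
(iii) F -> D: every LHS value maps to a single RHS value — holds.
3 of the 3 dependencies hold.

3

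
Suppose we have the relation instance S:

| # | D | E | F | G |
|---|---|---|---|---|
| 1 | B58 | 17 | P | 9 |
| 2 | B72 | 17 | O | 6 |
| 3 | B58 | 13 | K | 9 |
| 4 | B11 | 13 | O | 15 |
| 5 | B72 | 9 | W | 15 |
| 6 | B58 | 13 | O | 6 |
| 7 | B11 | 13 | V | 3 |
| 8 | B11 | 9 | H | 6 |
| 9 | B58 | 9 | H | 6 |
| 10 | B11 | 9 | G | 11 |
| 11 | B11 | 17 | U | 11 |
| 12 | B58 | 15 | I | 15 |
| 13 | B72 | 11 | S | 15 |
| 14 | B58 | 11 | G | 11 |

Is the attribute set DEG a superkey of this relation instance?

Yes

All 14 rows have distinct DEG values, so DEG → (all attributes) holds and DEG is a superkey.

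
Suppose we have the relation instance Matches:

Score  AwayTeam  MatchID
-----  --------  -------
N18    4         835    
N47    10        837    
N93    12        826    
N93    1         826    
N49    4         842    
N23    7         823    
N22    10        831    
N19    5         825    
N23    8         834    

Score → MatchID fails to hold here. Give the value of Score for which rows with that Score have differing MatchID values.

N23

Score=N18: 1 row → MatchID = 835 ✓
Score=N47: 1 row → MatchID = 837 ✓
Score=N93: 2 rows → MatchID = 826, 826 ✓
Score=N49: 1 row → MatchID = 842 ✓
Score=N23: 2 rows → MatchID takes values {823, 834} — violation
Score=N22: 1 row → MatchID = 831 ✓
Score=N19: 1 row → MatchID = 825 ✓
The only Score value with inconsistent MatchID is Score=N23.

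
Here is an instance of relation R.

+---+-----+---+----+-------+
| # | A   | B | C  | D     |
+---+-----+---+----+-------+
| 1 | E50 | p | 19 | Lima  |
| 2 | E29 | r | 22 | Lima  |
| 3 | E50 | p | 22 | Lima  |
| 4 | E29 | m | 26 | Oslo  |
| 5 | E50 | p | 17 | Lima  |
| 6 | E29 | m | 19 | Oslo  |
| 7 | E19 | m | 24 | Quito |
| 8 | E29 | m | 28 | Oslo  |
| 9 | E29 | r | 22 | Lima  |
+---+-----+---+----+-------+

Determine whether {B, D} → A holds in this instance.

(B=p, D=Lima): rows 1, 3, 5 → A = E50, E50, E50 ✓
(B=r, D=Lima): rows 2, 9 → A = E29, E29 ✓
(B=m, D=Oslo): rows 4, 6, 8 → A = E29, E29, E29 ✓
(B=m, D=Quito): row 7 → A = E19 ✓
Every {B, D} value is associated with a single A value, so {B, D} → A holds.

Yes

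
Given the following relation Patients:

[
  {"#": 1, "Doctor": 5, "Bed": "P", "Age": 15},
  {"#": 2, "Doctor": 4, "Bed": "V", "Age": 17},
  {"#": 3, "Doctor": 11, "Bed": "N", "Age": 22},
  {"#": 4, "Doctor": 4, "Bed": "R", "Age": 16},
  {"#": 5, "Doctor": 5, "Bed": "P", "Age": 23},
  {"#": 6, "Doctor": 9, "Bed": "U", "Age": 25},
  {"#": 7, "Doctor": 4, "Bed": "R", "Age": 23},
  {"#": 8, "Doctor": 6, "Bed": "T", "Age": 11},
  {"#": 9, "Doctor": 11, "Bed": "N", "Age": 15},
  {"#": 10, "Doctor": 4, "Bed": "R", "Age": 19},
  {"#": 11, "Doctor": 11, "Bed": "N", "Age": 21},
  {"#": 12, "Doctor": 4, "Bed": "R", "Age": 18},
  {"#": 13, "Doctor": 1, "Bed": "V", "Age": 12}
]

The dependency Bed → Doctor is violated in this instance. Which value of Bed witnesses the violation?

Bed=P: rows 1, 5 → Doctor = 5, 5 ✓
Bed=V: rows 2, 13 → Doctor takes values {4, 1} — violation
Bed=N: rows 3, 9, 11 → Doctor = 11, 11, 11 ✓
Bed=R: rows 4, 7, 10, 12 → Doctor = 4, 4, 4, 4 ✓
Bed=U: row 6 → Doctor = 9 ✓
Bed=T: row 8 → Doctor = 6 ✓
The only Bed value with inconsistent Doctor is Bed=V.

V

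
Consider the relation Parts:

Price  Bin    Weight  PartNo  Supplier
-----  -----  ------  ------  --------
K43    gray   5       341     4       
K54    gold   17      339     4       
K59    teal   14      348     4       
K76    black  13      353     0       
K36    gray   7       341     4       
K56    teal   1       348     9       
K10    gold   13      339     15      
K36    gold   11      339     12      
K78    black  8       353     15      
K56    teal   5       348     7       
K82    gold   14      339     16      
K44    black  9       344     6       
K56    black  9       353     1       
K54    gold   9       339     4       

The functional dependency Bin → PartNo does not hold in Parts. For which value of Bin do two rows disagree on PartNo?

Bin=gray: 2 rows → PartNo = 341, 341 ✓
Bin=gold: 5 rows → PartNo = 339, 339, 339, 339, 339 ✓
Bin=teal: 3 rows → PartNo = 348, 348, 348 ✓
Bin=black: 4 rows → PartNo takes values {353, 344} — violation
The only Bin value with inconsistent PartNo is Bin=black.

black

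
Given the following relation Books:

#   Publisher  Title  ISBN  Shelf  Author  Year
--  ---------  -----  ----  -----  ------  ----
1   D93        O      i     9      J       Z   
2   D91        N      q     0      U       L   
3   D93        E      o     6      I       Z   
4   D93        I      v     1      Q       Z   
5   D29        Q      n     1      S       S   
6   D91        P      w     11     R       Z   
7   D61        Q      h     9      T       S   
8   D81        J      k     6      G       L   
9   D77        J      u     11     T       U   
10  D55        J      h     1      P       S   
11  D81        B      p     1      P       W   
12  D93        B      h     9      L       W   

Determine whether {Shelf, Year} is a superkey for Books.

Rows 5 and 10 have the same {Shelf, Year} value (Shelf=1, Year=S) but are distinct tuples, so {Shelf, Year} does not determine every attribute — not a superkey.

No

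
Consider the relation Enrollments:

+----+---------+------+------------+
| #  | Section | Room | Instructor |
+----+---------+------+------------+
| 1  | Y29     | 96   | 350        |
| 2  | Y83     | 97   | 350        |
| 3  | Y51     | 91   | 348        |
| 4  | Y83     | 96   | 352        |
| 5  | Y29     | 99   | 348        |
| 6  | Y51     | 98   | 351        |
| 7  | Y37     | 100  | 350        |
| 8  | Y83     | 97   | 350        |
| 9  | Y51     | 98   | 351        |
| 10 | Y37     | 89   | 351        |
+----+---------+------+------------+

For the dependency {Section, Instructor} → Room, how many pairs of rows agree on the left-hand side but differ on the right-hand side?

(Section=Y83, Instructor=350): all 2 rows agree on Room — 0 pairs.
(Section=Y51, Instructor=351): all 2 rows agree on Room — 0 pairs.

0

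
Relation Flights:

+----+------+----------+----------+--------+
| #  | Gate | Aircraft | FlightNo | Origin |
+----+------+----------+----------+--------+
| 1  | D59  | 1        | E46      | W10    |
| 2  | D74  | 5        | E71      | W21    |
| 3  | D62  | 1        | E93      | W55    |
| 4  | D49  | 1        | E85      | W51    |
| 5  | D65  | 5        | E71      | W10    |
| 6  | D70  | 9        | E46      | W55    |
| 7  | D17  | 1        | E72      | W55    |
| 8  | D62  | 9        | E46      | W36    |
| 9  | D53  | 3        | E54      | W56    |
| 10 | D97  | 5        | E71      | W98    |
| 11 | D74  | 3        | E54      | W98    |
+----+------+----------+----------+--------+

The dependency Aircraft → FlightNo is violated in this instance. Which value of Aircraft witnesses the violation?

Aircraft=1: rows 1, 3, 4, 7 → FlightNo takes values {E46, E93, E85, E72} — violation
Aircraft=5: rows 2, 5, 10 → FlightNo = E71, E71, E71 ✓
Aircraft=9: rows 6, 8 → FlightNo = E46, E46 ✓
Aircraft=3: rows 9, 11 → FlightNo = E54, E54 ✓
The only Aircraft value with inconsistent FlightNo is Aircraft=1.

1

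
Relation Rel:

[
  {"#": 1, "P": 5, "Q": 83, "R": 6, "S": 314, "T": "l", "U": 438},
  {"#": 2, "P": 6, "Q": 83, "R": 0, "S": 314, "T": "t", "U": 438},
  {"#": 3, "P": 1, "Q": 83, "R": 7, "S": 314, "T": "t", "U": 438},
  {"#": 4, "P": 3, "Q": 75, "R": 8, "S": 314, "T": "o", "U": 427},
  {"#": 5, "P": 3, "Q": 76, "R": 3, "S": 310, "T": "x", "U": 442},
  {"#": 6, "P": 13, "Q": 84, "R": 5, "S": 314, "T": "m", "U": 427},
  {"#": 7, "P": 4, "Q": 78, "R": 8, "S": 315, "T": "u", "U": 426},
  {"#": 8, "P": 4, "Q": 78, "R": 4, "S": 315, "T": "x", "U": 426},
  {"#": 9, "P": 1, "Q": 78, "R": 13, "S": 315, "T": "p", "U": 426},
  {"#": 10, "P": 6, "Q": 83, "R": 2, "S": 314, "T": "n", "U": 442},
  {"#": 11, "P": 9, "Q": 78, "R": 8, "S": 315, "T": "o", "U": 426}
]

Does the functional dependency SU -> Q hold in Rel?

(S=314, U=438): rows 1, 2, 3 → Q = 83, 83, 83 ✓
(S=314, U=427): rows 4, 6 → Q takes values {75, 84} — violation
(S=310, U=442): row 5 → Q = 76 ✓
(S=315, U=426): rows 7, 8, 9, 11 → Q = 78, 78, 78, 78 ✓
(S=314, U=442): row 10 → Q = 83 ✓
Two rows agree on SU but differ on Q, so SU -> Q does not hold.

No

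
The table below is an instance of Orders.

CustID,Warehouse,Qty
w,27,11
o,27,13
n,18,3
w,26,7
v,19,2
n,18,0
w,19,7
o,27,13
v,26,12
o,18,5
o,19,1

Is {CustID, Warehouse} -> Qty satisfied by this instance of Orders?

(CustID=w, Warehouse=27): 1 row → Qty = 11 ✓
(CustID=o, Warehouse=27): 2 rows → Qty = 13, 13 ✓
(CustID=n, Warehouse=18): 2 rows → Qty takes values {3, 0} — violation
(CustID=w, Warehouse=26): 1 row → Qty = 7 ✓
(CustID=v, Warehouse=19): 1 row → Qty = 2 ✓
(CustID=w, Warehouse=19): 1 row → Qty = 7 ✓
(CustID=v, Warehouse=26): 1 row → Qty = 12 ✓
(CustID=o, Warehouse=18): 1 row → Qty = 5 ✓
(CustID=o, Warehouse=19): 1 row → Qty = 1 ✓
Two rows agree on {CustID, Warehouse} but differ on Qty, so {CustID, Warehouse} -> Qty does not hold.

No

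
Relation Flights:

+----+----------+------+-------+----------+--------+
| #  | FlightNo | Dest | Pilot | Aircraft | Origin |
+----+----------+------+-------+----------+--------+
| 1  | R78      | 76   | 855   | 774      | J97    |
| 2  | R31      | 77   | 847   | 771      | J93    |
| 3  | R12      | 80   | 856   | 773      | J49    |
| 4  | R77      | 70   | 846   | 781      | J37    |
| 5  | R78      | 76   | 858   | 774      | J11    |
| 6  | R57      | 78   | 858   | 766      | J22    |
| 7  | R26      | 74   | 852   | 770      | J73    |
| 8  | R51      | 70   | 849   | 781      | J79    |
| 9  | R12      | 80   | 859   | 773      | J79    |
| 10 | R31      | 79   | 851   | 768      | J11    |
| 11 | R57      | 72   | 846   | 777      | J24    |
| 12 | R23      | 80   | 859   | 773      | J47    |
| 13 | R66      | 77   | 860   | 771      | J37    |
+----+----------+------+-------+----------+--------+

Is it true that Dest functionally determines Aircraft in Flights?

Dest=76: rows 1, 5 → Aircraft = 774, 774 ✓
Dest=77: rows 2, 13 → Aircraft = 771, 771 ✓
Dest=80: rows 3, 9, 12 → Aircraft = 773, 773, 773 ✓
Dest=70: rows 4, 8 → Aircraft = 781, 781 ✓
Dest=78: row 6 → Aircraft = 766 ✓
Dest=74: row 7 → Aircraft = 770 ✓
Dest=79: row 10 → Aircraft = 768 ✓
Dest=72: row 11 → Aircraft = 777 ✓
Every Dest value is associated with a single Aircraft value, so Dest → Aircraft holds.

Yes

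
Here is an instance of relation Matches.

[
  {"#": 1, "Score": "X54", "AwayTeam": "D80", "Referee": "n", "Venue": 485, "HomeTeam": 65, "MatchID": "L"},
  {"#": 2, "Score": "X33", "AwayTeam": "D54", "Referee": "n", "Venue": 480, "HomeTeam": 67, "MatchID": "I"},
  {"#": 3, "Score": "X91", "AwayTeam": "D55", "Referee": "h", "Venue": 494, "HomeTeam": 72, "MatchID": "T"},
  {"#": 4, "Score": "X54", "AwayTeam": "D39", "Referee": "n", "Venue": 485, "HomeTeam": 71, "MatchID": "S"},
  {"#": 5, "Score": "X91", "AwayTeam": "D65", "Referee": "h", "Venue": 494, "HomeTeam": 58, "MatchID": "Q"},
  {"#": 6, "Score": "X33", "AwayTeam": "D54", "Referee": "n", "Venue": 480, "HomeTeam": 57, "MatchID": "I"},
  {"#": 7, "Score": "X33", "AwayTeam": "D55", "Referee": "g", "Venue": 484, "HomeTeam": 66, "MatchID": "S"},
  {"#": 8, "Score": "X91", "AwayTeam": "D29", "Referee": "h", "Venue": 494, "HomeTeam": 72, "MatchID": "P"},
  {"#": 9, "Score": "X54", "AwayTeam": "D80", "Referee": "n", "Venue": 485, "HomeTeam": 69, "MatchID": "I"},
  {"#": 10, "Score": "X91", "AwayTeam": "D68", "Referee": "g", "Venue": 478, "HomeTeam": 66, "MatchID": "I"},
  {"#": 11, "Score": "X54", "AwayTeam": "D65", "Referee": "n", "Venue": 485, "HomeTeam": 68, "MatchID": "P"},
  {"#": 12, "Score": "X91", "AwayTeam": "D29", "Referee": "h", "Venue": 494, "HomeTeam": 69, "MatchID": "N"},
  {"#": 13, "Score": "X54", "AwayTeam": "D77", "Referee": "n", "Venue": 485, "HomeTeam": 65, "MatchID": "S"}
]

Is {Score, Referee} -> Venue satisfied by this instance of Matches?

(Score=X54, Referee=n): rows 1, 4, 9, 11, 13 → Venue = 485, 485, 485, 485, 485 ✓
(Score=X33, Referee=n): rows 2, 6 → Venue = 480, 480 ✓
(Score=X91, Referee=h): rows 3, 5, 8, 12 → Venue = 494, 494, 494, 494 ✓
(Score=X33, Referee=g): row 7 → Venue = 484 ✓
(Score=X91, Referee=g): row 10 → Venue = 478 ✓
Every {Score, Referee} value is associated with a single Venue value, so {Score, Referee} -> Venue holds.

Yes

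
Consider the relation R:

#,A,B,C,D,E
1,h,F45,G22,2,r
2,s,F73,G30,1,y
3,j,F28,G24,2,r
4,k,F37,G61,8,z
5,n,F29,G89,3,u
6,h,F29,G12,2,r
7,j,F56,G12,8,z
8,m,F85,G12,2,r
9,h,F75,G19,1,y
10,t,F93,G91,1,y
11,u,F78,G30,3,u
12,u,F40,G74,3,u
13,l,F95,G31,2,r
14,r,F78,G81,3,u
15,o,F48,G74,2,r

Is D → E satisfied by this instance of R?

Yes

D=2: rows 1, 3, 6, 8, 13, 15 → E = r, r, r, r, r, r ✓
D=1: rows 2, 9, 10 → E = y, y, y ✓
D=8: rows 4, 7 → E = z, z ✓
D=3: rows 5, 11, 12, 14 → E = u, u, u, u ✓
Every D value is associated with a single E value, so D → E holds.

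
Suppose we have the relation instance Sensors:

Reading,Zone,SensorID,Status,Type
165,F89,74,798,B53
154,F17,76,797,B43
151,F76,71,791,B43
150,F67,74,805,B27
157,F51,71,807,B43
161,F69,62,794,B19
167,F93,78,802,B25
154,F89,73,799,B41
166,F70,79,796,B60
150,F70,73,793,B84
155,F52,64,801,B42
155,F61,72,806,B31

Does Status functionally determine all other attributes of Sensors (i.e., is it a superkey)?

Yes

All 12 rows have distinct Status values, so Status → (all attributes) holds and Status is a superkey.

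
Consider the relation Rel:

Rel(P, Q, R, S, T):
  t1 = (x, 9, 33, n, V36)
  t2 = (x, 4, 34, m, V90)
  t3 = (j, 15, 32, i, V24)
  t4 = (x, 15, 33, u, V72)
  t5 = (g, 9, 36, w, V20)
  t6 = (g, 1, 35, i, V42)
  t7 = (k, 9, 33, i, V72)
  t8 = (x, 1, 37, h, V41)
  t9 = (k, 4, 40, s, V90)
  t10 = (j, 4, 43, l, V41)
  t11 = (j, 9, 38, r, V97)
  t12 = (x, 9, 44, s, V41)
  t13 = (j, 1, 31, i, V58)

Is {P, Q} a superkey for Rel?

Rows 1 and 12 have the same {P, Q} value (P=x, Q=9) but are distinct tuples, so {P, Q} does not determine every attribute — not a superkey.

No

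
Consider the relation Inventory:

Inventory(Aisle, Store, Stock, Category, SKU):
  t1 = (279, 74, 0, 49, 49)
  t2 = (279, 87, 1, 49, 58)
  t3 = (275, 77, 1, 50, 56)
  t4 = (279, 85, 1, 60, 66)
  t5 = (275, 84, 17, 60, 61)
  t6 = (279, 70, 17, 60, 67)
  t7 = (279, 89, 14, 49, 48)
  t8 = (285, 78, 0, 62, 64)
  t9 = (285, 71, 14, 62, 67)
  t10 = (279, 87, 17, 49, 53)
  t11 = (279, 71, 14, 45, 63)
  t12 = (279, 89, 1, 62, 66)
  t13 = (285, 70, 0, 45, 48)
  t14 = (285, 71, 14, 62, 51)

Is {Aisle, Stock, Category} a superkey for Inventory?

Rows 9 and 14 have the same {Aisle, Stock, Category} value (Aisle=285, Stock=14, Category=62) but are distinct tuples, so {Aisle, Stock, Category} does not determine every attribute — not a superkey.

No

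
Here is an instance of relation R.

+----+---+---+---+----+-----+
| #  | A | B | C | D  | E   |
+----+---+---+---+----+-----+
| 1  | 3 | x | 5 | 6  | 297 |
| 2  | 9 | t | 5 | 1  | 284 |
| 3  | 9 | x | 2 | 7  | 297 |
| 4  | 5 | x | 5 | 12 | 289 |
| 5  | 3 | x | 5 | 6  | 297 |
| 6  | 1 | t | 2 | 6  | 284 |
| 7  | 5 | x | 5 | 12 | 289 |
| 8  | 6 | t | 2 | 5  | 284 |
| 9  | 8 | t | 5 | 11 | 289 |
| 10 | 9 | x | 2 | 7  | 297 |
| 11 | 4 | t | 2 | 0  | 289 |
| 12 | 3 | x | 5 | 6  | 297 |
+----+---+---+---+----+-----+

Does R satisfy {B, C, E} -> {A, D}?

(B=x, C=5, E=297): rows 1, 5, 12 → {A,D} = (3, 6), (3, 6), (3, 6) ✓
(B=t, C=5, E=284): row 2 → {A,D} = (9, 1) ✓
(B=x, C=2, E=297): rows 3, 10 → {A,D} = (9, 7), (9, 7) ✓
(B=x, C=5, E=289): rows 4, 7 → {A,D} = (5, 12), (5, 12) ✓
(B=t, C=2, E=284): rows 6, 8 → {A,D} takes values {(1, 6), (6, 5)} — violation
(B=t, C=5, E=289): row 9 → {A,D} = (8, 11) ✓
(B=t, C=2, E=289): row 11 → {A,D} = (4, 0) ✓
Two rows agree on {B, C, E} but differ on {A, D}, so {B, C, E} -> {A, D} does not hold.

No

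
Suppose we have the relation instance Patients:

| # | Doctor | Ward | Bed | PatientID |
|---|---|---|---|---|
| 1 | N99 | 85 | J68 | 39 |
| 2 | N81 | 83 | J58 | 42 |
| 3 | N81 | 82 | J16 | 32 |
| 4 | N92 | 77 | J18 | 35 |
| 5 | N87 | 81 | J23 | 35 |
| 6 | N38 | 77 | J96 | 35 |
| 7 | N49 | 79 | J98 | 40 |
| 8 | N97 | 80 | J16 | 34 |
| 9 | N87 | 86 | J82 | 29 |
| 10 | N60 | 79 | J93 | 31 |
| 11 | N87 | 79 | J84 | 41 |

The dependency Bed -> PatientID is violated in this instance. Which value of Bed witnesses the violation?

Bed=J68: row 1 → PatientID = 39 ✓
Bed=J58: row 2 → PatientID = 42 ✓
Bed=J16: rows 3, 8 → PatientID takes values {32, 34} — violation
Bed=J18: row 4 → PatientID = 35 ✓
Bed=J23: row 5 → PatientID = 35 ✓
Bed=J96: row 6 → PatientID = 35 ✓
Bed=J98: row 7 → PatientID = 40 ✓
Bed=J82: row 9 → PatientID = 29 ✓
Bed=J93: row 10 → PatientID = 31 ✓
Bed=J84: row 11 → PatientID = 41 ✓
The only Bed value with inconsistent PatientID is Bed=J16.

J16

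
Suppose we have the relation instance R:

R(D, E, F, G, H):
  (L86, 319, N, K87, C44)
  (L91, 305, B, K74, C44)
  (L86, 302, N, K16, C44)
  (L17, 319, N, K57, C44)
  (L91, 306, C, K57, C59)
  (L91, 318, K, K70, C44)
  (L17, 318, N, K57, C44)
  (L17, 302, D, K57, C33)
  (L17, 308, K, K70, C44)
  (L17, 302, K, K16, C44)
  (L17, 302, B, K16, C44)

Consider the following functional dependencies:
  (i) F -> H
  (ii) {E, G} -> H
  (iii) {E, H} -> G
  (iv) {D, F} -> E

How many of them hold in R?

2

(i) F -> H: every LHS value maps to a single RHS value — holds.
(ii) {E, G} -> H: every LHS value maps to a single RHS value — holds.
(iii) {E, H} -> G: (E=319, H=C44): 2 rows → G takes values {K87, K57} — violation; (E=318, H=C44): 2 rows → G takes values {K70, K57} — violation — fails.
(iv) {D, F} -> E: (D=L86, F=N): 2 rows → E takes values {319, 302} — violation; (D=L17, F=N): 2 rows → E takes values {319, 318} — violation; (D=L17, F=K): 2 rows → E takes values {308, 302} — violation — fails.
2 of the 4 dependencies hold.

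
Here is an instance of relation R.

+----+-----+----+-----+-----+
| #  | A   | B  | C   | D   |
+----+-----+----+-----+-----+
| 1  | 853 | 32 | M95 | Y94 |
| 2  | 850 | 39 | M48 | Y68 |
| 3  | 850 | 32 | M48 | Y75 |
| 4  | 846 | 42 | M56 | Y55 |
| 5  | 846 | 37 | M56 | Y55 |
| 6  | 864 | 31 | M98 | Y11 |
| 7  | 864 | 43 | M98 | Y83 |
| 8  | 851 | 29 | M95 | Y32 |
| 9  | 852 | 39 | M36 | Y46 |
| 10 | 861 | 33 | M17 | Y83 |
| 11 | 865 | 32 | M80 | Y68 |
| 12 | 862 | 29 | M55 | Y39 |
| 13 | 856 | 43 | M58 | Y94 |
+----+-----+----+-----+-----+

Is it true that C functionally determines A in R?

C=M95: rows 1, 8 → A takes values {853, 851} — violation
C=M48: rows 2, 3 → A = 850, 850 ✓
C=M56: rows 4, 5 → A = 846, 846 ✓
C=M98: rows 6, 7 → A = 864, 864 ✓
C=M36: row 9 → A = 852 ✓
C=M17: row 10 → A = 861 ✓
C=M80: row 11 → A = 865 ✓
C=M55: row 12 → A = 862 ✓
C=M58: row 13 → A = 856 ✓
Two rows agree on C but differ on A, so C -> A does not hold.

No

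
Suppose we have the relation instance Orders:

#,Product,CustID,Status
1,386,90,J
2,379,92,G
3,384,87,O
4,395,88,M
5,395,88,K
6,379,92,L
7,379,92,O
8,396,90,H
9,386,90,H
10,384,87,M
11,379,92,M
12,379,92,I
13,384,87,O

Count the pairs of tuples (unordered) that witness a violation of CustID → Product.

CustID=90: violating pairs (1,8), (8,9) — 2 pairs.
CustID=92: all 5 rows agree on Product — 0 pairs.
CustID=87: all 3 rows agree on Product — 0 pairs.
CustID=88: all 2 rows agree on Product — 0 pairs.

2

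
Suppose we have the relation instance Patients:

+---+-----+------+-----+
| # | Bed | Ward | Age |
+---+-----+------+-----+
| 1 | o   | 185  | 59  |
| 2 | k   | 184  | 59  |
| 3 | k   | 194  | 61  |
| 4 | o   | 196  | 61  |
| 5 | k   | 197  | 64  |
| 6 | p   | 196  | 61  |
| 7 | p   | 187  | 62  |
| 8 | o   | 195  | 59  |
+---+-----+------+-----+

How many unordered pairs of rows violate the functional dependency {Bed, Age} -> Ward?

1

(Bed=o, Age=59): violating pairs (1,8) — 1 pair.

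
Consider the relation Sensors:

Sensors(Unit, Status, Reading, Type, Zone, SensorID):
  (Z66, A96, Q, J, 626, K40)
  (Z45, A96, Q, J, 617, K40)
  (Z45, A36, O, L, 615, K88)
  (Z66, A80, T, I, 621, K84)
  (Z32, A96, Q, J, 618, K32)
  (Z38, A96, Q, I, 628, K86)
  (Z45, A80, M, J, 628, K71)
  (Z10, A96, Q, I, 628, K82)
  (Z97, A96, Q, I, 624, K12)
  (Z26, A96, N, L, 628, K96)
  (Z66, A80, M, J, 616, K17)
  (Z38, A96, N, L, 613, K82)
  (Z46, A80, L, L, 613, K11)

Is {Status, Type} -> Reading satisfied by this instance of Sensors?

Yes

(Status=A96, Type=J): 3 rows → Reading = Q, Q, Q ✓
(Status=A36, Type=L): 1 row → Reading = O ✓
(Status=A80, Type=I): 1 row → Reading = T ✓
(Status=A96, Type=I): 3 rows → Reading = Q, Q, Q ✓
(Status=A80, Type=J): 2 rows → Reading = M, M ✓
(Status=A96, Type=L): 2 rows → Reading = N, N ✓
(Status=A80, Type=L): 1 row → Reading = L ✓
Every {Status, Type} value is associated with a single Reading value, so {Status, Type} -> Reading holds.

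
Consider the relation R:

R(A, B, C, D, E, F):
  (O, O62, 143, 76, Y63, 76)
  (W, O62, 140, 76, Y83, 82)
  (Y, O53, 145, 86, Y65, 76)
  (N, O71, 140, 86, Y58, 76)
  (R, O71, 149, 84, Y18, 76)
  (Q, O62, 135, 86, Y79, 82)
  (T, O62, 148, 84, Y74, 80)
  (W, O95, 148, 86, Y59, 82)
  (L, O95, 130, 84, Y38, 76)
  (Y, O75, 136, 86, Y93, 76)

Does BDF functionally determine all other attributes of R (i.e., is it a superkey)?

Yes

All 10 rows have distinct BDF values, so BDF → (all attributes) holds and BDF is a superkey.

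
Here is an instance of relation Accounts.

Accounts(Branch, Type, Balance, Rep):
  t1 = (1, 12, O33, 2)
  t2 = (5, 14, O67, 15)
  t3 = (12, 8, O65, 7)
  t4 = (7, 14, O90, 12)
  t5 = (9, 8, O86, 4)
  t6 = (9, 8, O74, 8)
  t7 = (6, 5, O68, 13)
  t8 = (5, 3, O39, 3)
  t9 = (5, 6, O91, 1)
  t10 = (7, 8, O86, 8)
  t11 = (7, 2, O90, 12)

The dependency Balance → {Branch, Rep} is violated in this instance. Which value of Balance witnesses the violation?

O86

Balance=O33: row 1 → {Branch,Rep} = (1, 2) ✓
Balance=O67: row 2 → {Branch,Rep} = (5, 15) ✓
Balance=O65: row 3 → {Branch,Rep} = (12, 7) ✓
Balance=O90: rows 4, 11 → {Branch,Rep} = (7, 12), (7, 12) ✓
Balance=O86: rows 5, 10 → {Branch,Rep} takes values {(9, 4), (7, 8)} — violation
Balance=O74: row 6 → {Branch,Rep} = (9, 8) ✓
Balance=O68: row 7 → {Branch,Rep} = (6, 13) ✓
Balance=O39: row 8 → {Branch,Rep} = (5, 3) ✓
Balance=O91: row 9 → {Branch,Rep} = (5, 1) ✓
The only Balance value with inconsistent RHS is Balance=O86.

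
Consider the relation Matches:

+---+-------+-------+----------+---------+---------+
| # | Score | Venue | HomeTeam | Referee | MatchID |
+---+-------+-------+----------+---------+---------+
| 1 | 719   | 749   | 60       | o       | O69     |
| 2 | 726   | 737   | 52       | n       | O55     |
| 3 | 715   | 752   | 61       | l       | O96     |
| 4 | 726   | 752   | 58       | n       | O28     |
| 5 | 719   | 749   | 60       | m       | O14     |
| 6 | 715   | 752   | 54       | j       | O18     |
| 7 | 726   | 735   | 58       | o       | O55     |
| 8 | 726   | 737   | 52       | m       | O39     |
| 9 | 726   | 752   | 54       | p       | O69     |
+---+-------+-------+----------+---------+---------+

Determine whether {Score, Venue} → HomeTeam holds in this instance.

No

(Score=719, Venue=749): rows 1, 5 → HomeTeam = 60, 60 ✓
(Score=726, Venue=737): rows 2, 8 → HomeTeam = 52, 52 ✓
(Score=715, Venue=752): rows 3, 6 → HomeTeam takes values {61, 54} — violation
(Score=726, Venue=752): rows 4, 9 → HomeTeam takes values {58, 54} — violation
(Score=726, Venue=735): row 7 → HomeTeam = 58 ✓
Two rows agree on {Score, Venue} but differ on HomeTeam, so {Score, Venue} → HomeTeam does not hold.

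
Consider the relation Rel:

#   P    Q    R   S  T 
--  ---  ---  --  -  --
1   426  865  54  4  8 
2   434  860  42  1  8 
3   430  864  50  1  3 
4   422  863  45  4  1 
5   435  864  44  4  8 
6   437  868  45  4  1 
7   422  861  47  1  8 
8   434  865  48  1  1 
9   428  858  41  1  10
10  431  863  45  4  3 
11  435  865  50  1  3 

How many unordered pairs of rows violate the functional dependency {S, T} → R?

2

(S=4, T=8): violating pairs (1,5) — 1 pair.
(S=1, T=8): violating pairs (2,7) — 1 pair.
(S=1, T=3): all 2 rows agree on R — 0 pairs.
(S=4, T=1): all 2 rows agree on R — 0 pairs.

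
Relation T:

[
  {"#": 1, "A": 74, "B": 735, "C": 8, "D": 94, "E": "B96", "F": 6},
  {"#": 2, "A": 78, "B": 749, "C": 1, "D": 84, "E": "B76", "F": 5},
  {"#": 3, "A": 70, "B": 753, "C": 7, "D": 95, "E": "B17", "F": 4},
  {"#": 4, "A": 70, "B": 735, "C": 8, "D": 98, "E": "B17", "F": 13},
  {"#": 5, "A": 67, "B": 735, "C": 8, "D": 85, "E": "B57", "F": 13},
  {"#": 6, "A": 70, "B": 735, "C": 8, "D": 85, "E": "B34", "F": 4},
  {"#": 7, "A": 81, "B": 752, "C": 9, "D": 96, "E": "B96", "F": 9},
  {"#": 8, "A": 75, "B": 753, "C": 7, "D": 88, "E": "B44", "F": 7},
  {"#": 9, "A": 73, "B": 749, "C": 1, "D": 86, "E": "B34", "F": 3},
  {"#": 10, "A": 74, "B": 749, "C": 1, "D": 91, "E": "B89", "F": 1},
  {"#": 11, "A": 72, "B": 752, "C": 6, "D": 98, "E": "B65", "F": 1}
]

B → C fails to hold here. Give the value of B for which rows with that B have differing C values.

752

B=735: rows 1, 4, 5, 6 → C = 8, 8, 8, 8 ✓
B=749: rows 2, 9, 10 → C = 1, 1, 1 ✓
B=753: rows 3, 8 → C = 7, 7 ✓
B=752: rows 7, 11 → C takes values {9, 6} — violation
The only B value with inconsistent C is B=752.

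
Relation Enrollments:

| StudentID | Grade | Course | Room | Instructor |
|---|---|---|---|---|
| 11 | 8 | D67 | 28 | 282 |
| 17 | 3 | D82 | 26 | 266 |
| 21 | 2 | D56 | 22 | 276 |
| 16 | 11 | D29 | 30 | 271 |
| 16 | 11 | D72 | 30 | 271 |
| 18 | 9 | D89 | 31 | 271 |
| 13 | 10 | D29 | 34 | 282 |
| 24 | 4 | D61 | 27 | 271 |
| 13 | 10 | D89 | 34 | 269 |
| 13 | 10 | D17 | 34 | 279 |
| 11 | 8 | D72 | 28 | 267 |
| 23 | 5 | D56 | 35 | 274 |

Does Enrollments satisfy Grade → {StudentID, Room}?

Yes

Grade=8: 2 rows → {StudentID,Room} = (11, 28), (11, 28) ✓
Grade=3: 1 row → {StudentID,Room} = (17, 26) ✓
Grade=2: 1 row → {StudentID,Room} = (21, 22) ✓
Grade=11: 2 rows → {StudentID,Room} = (16, 30), (16, 30) ✓
Grade=9: 1 row → {StudentID,Room} = (18, 31) ✓
Grade=10: 3 rows → {StudentID,Room} = (13, 34), (13, 34), (13, 34) ✓
Grade=4: 1 row → {StudentID,Room} = (24, 27) ✓
Grade=5: 1 row → {StudentID,Room} = (23, 35) ✓
Every Grade value is associated with a single {StudentID, Room} value, so Grade → {StudentID, Room} holds.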